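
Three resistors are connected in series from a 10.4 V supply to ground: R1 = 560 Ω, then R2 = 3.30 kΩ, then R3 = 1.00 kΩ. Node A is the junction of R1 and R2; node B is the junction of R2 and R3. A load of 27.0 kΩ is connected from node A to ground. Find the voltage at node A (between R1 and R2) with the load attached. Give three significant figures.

Below node A the series string R2+R3 = 4300 Ω sits in parallel with the 27000 Ω load: 3709 Ω.
V_A = 10.4 × 3709/(560 + 3709) = 9.04 V.

V ≈ 9.04 V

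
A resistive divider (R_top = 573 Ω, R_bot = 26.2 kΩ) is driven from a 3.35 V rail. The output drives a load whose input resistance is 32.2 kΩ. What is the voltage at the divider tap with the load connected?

V_out ≈ 3.22 V

The load sits in parallel with R_bot: R_bot‖R_L = (26200 × 32200) / (26200 + 32200) = 14450 Ω.
V_out = 3.35 × 14450 / (573 + 14450) = 3.35 × 14450/15020 = 3.22 V.
(Unloaded it would have been 3.28 V.)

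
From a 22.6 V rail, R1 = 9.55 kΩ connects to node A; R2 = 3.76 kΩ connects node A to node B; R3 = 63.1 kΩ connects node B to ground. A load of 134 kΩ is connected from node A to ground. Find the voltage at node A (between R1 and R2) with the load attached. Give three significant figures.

V ≈ 18.6 V

Below node A the series string R2+R3 = 66.86 kΩ sits in parallel with the 134 kΩ load: 44.60 kΩ.
V_A = 22.6 × 44.60/(9.55 + 44.60) = 18.6 V.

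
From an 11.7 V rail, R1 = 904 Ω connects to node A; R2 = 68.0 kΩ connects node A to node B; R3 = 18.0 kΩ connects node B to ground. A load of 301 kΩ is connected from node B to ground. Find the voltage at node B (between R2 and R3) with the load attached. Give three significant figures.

V ≈ 2.31 V

At node B, R3 is in parallel with the load: R3‖R_L = 16980 Ω.
Below node A the resistance is R2 + (R3‖R_L) = 84980 Ω, so V_A = 11.7 × 84980/85890 = 11.58 V.
Then V_B = V_A × (R3‖R_L)/(R2 + R3‖R_L) = 11.58 × 16980/84980 = 2.31 V.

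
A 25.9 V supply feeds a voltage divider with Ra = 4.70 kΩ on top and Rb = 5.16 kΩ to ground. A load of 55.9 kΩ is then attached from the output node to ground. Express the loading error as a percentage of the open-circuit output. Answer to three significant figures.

The divider's output (Thévenin) resistance is Ra‖Rb = 2.460 kΩ.
Fractional drop under load = R_th/(R_th + R_L) = 2.460 / (2.460 + 55.9) = 0.04215.
So the output falls by 4.21 %.

4.21 %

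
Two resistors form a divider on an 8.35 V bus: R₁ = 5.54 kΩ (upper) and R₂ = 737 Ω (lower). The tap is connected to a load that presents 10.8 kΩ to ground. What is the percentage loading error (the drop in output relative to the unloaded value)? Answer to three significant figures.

5.68 %

The divider's output (Thévenin) resistance is R₁‖R₂ = 650.5 Ω.
Fractional drop under load = R_th/(R_th + R_L) = 650.5 / (650.5 + 10800) = 0.05681.
So the output falls by 5.68 %.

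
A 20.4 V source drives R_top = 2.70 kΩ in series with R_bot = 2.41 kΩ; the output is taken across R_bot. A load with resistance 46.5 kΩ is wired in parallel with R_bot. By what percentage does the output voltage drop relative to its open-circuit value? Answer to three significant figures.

The divider's output (Thévenin) resistance is R_top‖R_bot = 1.273 kΩ.
Fractional drop under load = R_th/(R_th + R_L) = 1.273 / (1.273 + 46.5) = 0.02665.
So the output falls by 2.67 %.

2.67 %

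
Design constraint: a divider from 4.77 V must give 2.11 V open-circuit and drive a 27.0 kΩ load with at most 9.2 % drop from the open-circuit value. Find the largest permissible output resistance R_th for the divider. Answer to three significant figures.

Loading drop = R_th/(R_th + R_L) ≤ 0.0920, so R_th ≤ R_L · ε/(1−ε) = 27.0 kΩ × 0.0920/0.9080 = 2.74 kΩ.

R_th ≤ 2.74 kΩ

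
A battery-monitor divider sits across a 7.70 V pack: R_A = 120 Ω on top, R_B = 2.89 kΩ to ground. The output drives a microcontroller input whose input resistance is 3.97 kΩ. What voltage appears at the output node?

V_out ≈ 7.18 V

The load sits in parallel with R_B: R_B‖R_L = (2890 × 3970) / (2890 + 3970) = 1672 Ω.
V_out = 7.70 × 1672 / (120 + 1672) = 7.70 × 1672/1792 = 7.18 V.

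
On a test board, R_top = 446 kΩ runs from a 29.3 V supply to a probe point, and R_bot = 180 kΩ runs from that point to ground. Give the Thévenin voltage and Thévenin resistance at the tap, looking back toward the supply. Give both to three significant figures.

V_th = 8.42 V, R_th = 128 kΩ

V_th is the open-circuit tap voltage: 29.3 × 180/(446 + 180) = 8.42 V.
With the supply zeroed, R_top and R_bot appear in parallel from the tap: R_th = R_top‖R_bot = (446 × 180)/626.0 = 128 kΩ.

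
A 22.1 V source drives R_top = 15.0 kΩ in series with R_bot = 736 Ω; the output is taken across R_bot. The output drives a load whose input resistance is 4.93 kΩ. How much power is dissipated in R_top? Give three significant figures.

P ≈ 29.9 mW

Total resistance from the source is R_top + (R_bot‖R_L) = 15640 Ω, so I = 22.1/15640 Ω = 1.413 mA.
P = I²·R_top = (1.413 mA)² × 15.0 kΩ = 29.9 mW.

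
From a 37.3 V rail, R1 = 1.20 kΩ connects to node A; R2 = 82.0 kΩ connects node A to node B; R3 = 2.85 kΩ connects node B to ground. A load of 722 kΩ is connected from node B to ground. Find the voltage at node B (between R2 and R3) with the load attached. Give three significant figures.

At node B, R3 is in parallel with the load: R3‖R_L = 2.839 kΩ.
Below node A the resistance is R2 + (R3‖R_L) = 84.84 kΩ, so V_A = 37.3 × 84.84/86.04 = 36.78 V.
Then V_B = V_A × (R3‖R_L)/(R2 + R3‖R_L) = 36.78 × 2.839/84.84 = 1.23 V.

V ≈ 1.23 V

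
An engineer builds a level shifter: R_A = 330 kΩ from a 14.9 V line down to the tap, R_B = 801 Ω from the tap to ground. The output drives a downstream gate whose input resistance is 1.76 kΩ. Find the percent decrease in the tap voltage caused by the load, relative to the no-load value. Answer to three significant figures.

The divider's output (Thévenin) resistance is R_A‖R_B = 799.1 Ω.
Fractional drop under load = R_th/(R_th + R_L) = 799.1 / (799.1 + 1760) = 0.3122.
So the output falls by 31.2 %.

31.2 %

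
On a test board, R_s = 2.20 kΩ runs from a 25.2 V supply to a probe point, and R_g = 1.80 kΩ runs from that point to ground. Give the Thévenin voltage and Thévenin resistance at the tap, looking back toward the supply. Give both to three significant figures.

V_th is the open-circuit tap voltage: 25.2 × 1.80/(2.20 + 1.80) = 11.3 V.
With the supply zeroed, R_s and R_g appear in parallel from the tap: R_th = R_s‖R_g = (2.20 × 1.80)/4.000 = 990 Ω.

V_th = 11.3 V, R_th = 990 Ω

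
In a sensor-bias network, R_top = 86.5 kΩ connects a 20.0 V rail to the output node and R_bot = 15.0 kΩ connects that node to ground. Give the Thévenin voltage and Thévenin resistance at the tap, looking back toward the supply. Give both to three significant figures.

V_th = 2.96 V, R_th = 12.8 kΩ

V_th is the open-circuit tap voltage: 20.0 × 15.0/(86.5 + 15.0) = 2.96 V.
With the supply zeroed, R_top and R_bot appear in parallel from the tap: R_th = R_top‖R_bot = (86.5 × 15.0)/101.5 = 12.8 kΩ.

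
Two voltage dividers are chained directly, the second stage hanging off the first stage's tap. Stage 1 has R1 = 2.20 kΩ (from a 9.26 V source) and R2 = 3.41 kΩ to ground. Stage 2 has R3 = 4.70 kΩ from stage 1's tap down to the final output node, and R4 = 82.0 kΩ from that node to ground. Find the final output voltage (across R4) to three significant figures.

V_out ≈ 5.24 V

Stage 2 presents R3+R4 = 86.70 kΩ as a load on stage 1's tap.
Stage 1's lower leg becomes R2‖(R3+R4) = 3.281 kΩ, so V_mid = 9.26 × 3.281/5.481 = 5.543 V.
Stage 2 is itself unloaded: V_out = V_mid × R4/(R3+R4) = 5.543 × 82.0/86.70 = 5.24 V.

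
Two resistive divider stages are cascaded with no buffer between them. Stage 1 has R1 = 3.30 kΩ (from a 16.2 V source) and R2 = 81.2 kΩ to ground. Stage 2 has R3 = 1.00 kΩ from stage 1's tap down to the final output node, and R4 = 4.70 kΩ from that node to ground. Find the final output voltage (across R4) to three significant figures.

Stage 2 presents R3+R4 = 5.700 kΩ as a load on stage 1's tap.
Stage 1's lower leg becomes R2‖(R3+R4) = 5.326 kΩ, so V_mid = 16.2 × 5.326/8.626 = 10.00 V.
Stage 2 is itself unloaded: V_out = V_mid × R4/(R3+R4) = 10.00 × 4.70/5.700 = 8.25 V.

V_out ≈ 8.25 V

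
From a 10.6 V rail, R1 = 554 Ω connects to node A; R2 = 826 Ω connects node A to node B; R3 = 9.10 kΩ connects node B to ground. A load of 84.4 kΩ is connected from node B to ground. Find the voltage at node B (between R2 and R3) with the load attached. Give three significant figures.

At node B, R3 is in parallel with the load: R3‖R_L = 8214 Ω.
Below node A the resistance is R2 + (R3‖R_L) = 9040 Ω, so V_A = 10.6 × 9040/9594 = 9.988 V.
Then V_B = V_A × (R3‖R_L)/(R2 + R3‖R_L) = 9.988 × 8214/9040 = 9.08 V.

V ≈ 9.08 V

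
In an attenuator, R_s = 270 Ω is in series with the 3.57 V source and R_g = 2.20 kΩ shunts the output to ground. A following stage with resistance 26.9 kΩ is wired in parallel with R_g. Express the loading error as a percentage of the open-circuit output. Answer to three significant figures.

0.886 %

The divider's output (Thévenin) resistance is R_s‖R_g = 240.5 Ω.
Fractional drop under load = R_th/(R_th + R_L) = 240.5 / (240.5 + 26900) = 0.008861.
So the output falls by 0.886 %.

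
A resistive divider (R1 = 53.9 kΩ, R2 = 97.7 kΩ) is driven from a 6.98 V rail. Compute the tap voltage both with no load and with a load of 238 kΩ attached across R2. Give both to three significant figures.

Unloaded: 4.50 V; loaded: 3.93 V

Open-circuit: V = 6.98 × 97.7/(53.9 + 97.7) = 4.50 V.
With the load, R2 becomes R2‖R_L = 69.27 kΩ, so V = 6.98 × 69.27/123.2 = 3.93 V.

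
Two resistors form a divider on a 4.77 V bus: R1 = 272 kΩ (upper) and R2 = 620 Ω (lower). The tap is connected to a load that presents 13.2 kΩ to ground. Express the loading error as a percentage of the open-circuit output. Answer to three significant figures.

4.48 %

The divider's output (Thévenin) resistance is R1‖R2 = 618.6 Ω.
Fractional drop under load = R_th/(R_th + R_L) = 618.6 / (618.6 + 13200) = 0.04477.
So the output falls by 4.48 %.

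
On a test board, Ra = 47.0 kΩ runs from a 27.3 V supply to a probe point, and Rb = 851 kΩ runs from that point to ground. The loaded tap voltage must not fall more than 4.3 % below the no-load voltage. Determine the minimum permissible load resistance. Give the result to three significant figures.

R_L(min) ≈ 991 kΩ

Output resistance R_th = Ra‖Rb = (47.0 × 851)/898.0 = 44.54 kΩ.
The fractional drop is R_th/(R_th + R_L); requiring this ≤ 0.0430 gives R_L ≥ R_th(1/0.0430 − 1) = 44.54 × 22.26 = 991 kΩ.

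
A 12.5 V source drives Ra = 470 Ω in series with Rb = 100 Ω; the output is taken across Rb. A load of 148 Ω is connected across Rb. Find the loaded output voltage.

V_out ≈ 1.41 V

The load sits in parallel with Rb: Rb‖R_L = (100 × 148) / (100 + 148) = 59.68 Ω.
V_out = 12.5 × 59.68 / (470 + 59.68) = 12.5 × 59.68/529.7 = 1.41 V.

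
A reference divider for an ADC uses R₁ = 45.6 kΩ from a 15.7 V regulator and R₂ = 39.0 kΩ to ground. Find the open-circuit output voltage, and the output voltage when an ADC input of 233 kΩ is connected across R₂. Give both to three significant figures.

Unloaded: 7.24 V; loaded: 6.64 V

Open-circuit: V = 15.7 × 39.0/(45.6 + 39.0) = 7.24 V.
With the load, R₂ becomes R₂‖R_L = 33.41 kΩ, so V = 15.7 × 33.41/79.01 = 6.64 V.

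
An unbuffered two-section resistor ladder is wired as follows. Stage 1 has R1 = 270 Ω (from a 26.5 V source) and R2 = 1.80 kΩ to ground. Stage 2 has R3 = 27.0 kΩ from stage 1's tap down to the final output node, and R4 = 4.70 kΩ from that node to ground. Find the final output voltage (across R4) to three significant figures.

Stage 2 presents R3+R4 = 31700 Ω as a load on stage 1's tap.
Stage 1's lower leg becomes R2‖(R3+R4) = 1703 Ω, so V_mid = 26.5 × 1703/1973 = 22.87 V.
Stage 2 is itself unloaded: V_out = V_mid × R4/(R3+R4) = 22.87 × 4700/31700 = 3.39 V.

V_out ≈ 3.39 V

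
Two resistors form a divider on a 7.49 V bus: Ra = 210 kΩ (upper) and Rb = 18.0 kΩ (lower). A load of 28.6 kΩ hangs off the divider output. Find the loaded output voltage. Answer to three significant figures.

V_out ≈ 0.374 V

The load sits in parallel with Rb: Rb‖R_L = (18.0 × 28.6) / (18.0 + 28.6) = 11.05 kΩ.
V_out = 7.49 × 11.05 / (210 + 11.05) = 7.49 × 11.05/221.0 = 0.374 V.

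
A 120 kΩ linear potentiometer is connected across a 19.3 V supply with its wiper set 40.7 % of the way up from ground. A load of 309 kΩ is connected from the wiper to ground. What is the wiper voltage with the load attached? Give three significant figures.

The wiper splits the pot into (1−α)R = 71.16 kΩ above and αR = 48.84 kΩ below.
Lower section ‖ load = 42.17 kΩ.
V_wiper = 19.3 × 42.17/(71.16 + 42.17) = 7.18 V.

V ≈ 7.18 V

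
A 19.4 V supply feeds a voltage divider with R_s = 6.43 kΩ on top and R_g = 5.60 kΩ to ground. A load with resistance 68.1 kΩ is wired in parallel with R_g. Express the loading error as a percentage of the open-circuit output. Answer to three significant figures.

4.21 %

The divider's output (Thévenin) resistance is R_s‖R_g = 2.993 kΩ.
Fractional drop under load = R_th/(R_th + R_L) = 2.993 / (2.993 + 68.1) = 0.04210.
So the output falls by 4.21 %.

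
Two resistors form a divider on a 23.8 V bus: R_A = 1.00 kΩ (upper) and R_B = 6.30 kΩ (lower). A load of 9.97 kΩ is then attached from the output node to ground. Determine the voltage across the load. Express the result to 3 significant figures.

The load sits in parallel with R_B: R_B‖R_L = (6.30 × 9.97) / (6.30 + 9.97) = 3.861 kΩ.
V_out = 23.8 × 3.861 / (1.00 + 3.861) = 23.8 × 3.861/4.861 = 18.9 V.

V_out ≈ 18.9 V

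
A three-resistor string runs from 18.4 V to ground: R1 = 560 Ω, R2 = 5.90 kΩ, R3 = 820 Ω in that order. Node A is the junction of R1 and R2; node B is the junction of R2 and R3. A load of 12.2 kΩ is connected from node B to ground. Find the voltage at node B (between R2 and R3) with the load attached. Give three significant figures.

At node B, R3 is in parallel with the load: R3‖R_L = 768.4 Ω.
Below node A the resistance is R2 + (R3‖R_L) = 6668 Ω, so V_A = 18.4 × 6668/7228 = 16.97 V.
Then V_B = V_A × (R3‖R_L)/(R2 + R3‖R_L) = 16.97 × 768.4/6668 = 1.96 V.

V ≈ 1.96 V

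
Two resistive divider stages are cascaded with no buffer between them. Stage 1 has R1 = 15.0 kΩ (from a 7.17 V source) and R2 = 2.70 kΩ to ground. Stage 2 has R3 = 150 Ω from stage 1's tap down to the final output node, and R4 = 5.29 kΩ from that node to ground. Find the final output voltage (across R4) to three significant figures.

V_out ≈ 0.749 V

Stage 2 presents R3+R4 = 5440 Ω as a load on stage 1's tap.
Stage 1's lower leg becomes R2‖(R3+R4) = 1804 Ω, so V_mid = 7.17 × 1804/16800 = 0.7699 V.
Stage 2 is itself unloaded: V_out = V_mid × R4/(R3+R4) = 0.7699 × 5290/5440 = 0.749 V.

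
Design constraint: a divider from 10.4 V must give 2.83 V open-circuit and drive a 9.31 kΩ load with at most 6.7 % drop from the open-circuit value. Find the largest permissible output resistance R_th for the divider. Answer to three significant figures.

R_th ≤ 669 Ω

Loading drop = R_th/(R_th + R_L) ≤ 0.0670, so R_th ≤ R_L · ε/(1−ε) = 9.31 kΩ × 0.0670/0.9330 = 669 Ω.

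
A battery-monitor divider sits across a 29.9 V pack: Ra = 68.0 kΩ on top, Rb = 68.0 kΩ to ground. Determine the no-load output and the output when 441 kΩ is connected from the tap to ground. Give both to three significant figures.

Unloaded: 14.9 V; loaded: 13.9 V

Open-circuit: V = 29.9 × 68.0/(68.0 + 68.0) = 14.9 V.
With the load, Rb becomes Rb‖R_L = 58.92 kΩ, so V = 29.9 × 58.92/126.9 = 13.9 V.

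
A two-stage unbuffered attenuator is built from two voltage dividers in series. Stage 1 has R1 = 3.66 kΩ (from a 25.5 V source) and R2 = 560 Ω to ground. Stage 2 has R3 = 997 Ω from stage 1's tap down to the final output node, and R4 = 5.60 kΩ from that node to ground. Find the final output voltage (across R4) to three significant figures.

V_out ≈ 2.68 V

Stage 2 presents R3+R4 = 6597 Ω as a load on stage 1's tap.
Stage 1's lower leg becomes R2‖(R3+R4) = 516.2 Ω, so V_mid = 25.5 × 516.2/4176 = 3.152 V.
Stage 2 is itself unloaded: V_out = V_mid × R4/(R3+R4) = 3.152 × 5600/6597 = 2.68 V.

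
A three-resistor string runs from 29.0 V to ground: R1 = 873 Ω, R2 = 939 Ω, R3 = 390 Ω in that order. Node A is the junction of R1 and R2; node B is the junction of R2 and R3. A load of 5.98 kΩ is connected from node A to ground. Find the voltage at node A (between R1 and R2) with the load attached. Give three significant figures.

V ≈ 16.1 V

Below node A the series string R2+R3 = 1329 Ω sits in parallel with the 5980 Ω load: 1087 Ω.
V_A = 29.0 × 1087/(873 + 1087) = 16.1 V.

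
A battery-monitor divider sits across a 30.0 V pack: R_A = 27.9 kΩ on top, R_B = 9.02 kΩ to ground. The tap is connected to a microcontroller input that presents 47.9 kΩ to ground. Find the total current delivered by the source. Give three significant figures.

I ≈ 0.845 mA

R_B‖R_L = 7.591 kΩ, so the source sees R_A + R_B‖R_L = 35.49 kΩ.
I = 30.0 V / 35.49 kΩ = 0.845 mA.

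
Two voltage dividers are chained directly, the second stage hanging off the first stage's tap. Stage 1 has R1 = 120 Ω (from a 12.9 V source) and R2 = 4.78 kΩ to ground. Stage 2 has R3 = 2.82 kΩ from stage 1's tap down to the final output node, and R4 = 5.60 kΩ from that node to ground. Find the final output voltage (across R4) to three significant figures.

Stage 2 presents R3+R4 = 8420 Ω as a load on stage 1's tap.
Stage 1's lower leg becomes R2‖(R3+R4) = 3049 Ω, so V_mid = 12.9 × 3049/3169 = 12.41 V.
Stage 2 is itself unloaded: V_out = V_mid × R4/(R3+R4) = 12.41 × 5600/8420 = 8.25 V.

V_out ≈ 8.25 V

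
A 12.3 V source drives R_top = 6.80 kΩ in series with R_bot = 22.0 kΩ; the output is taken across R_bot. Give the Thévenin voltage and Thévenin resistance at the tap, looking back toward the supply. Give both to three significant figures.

V_th is the open-circuit tap voltage: 12.3 × 22.0/(6.80 + 22.0) = 9.40 V.
With the supply zeroed, R_top and R_bot appear in parallel from the tap: R_th = R_top‖R_bot = (6.80 × 22.0)/28.80 = 5.19 kΩ.

V_th = 9.40 V, R_th = 5.19 kΩ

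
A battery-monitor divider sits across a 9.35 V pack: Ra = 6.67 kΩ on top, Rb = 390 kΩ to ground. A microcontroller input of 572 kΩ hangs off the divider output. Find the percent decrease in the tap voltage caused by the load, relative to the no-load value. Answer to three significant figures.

The divider's output (Thévenin) resistance is Ra‖Rb = 6.558 kΩ.
Fractional drop under load = R_th/(R_th + R_L) = 6.558 / (6.558 + 572) = 0.01133.
So the output falls by 1.13 %.

1.13 %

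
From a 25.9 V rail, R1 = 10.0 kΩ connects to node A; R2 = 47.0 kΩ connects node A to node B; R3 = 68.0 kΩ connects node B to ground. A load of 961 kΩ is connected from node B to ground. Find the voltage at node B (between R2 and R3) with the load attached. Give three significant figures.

V ≈ 13.6 V

At node B, R3 is in parallel with the load: R3‖R_L = 63.51 kΩ.
Below node A the resistance is R2 + (R3‖R_L) = 110.5 kΩ, so V_A = 25.9 × 110.5/120.5 = 23.75 V.
Then V_B = V_A × (R3‖R_L)/(R2 + R3‖R_L) = 23.75 × 63.51/110.5 = 13.6 V.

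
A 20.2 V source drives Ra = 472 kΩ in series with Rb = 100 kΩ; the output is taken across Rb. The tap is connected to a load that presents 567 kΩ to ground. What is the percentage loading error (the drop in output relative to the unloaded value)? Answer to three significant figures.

Unloaded V = 20.2 × 100/572.0 = 3.5315 V.
Loaded: Rb‖R_L = 85.01 kΩ, giving V = 20.2 × 85.01/557.0 = 3.0828 V.
Drop = (3.5315 − 3.0828) / 3.5315 = 12.7 %.

12.7 %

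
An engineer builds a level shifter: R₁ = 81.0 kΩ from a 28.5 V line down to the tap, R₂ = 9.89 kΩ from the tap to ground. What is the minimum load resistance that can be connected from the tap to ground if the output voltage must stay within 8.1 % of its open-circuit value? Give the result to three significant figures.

R_L(min) ≈ 100 kΩ

Output resistance R_th = R₁‖R₂ = (81.0 × 9.89)/90.89 = 8.814 kΩ.
The fractional drop is R_th/(R_th + R_L); requiring this ≤ 0.0810 gives R_L ≥ R_th(1/0.0810 − 1) = 8.814 × 11.35 = 100 kΩ.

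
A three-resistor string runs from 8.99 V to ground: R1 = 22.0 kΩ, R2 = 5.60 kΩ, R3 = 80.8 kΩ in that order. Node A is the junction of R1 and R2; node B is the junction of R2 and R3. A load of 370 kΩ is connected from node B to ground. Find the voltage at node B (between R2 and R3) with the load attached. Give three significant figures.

V ≈ 6.35 V

At node B, R3 is in parallel with the load: R3‖R_L = 66.32 kΩ.
Below node A the resistance is R2 + (R3‖R_L) = 71.92 kΩ, so V_A = 8.99 × 71.92/93.92 = 6.884 V.
Then V_B = V_A × (R3‖R_L)/(R2 + R3‖R_L) = 6.884 × 66.32/71.92 = 6.35 V.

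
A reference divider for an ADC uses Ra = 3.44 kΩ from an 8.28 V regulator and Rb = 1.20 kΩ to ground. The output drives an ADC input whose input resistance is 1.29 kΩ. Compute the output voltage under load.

V_out ≈ 1.27 V

The load sits in parallel with Rb: Rb‖R_L = (1.20 × 1.29) / (1.20 + 1.29) = 0.6217 kΩ.
V_out = 8.28 × 0.6217 / (3.44 + 0.6217) = 8.28 × 0.6217/4.062 = 1.27 V.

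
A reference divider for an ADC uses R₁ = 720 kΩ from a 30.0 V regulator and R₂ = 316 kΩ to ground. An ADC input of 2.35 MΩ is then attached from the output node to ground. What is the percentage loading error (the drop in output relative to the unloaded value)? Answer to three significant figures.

8.55 %

The divider's output (Thévenin) resistance is R₁‖R₂ = 219.6 kΩ.
Fractional drop under load = R_th/(R_th + R_L) = 219.6 / (219.6 + 2350) = 0.08547.
So the output falls by 8.55 %.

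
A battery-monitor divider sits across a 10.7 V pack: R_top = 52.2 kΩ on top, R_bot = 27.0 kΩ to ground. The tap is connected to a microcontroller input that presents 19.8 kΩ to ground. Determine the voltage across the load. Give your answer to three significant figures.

V_out ≈ 1.92 V

The load sits in parallel with R_bot: R_bot‖R_L = (27.0 × 19.8) / (27.0 + 19.8) = 11.42 kΩ.
V_out = 10.7 × 11.42 / (52.2 + 11.42) = 10.7 × 11.42/63.62 = 1.92 V.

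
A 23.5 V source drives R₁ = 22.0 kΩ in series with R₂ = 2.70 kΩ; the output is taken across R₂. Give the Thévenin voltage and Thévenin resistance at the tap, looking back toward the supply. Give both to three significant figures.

V_th is the open-circuit tap voltage: 23.5 × 2.70/(22.0 + 2.70) = 2.57 V.
With the supply zeroed, R₁ and R₂ appear in parallel from the tap: R_th = R₁‖R₂ = (22.0 × 2.70)/24.70 = 2.40 kΩ.

V_th = 2.57 V, R_th = 2.40 kΩ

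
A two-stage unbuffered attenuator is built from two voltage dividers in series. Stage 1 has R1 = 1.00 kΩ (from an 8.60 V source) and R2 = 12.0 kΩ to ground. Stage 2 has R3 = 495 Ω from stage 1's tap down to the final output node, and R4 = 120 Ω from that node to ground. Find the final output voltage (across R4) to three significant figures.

Stage 2 presents R3+R4 = 615.0 Ω as a load on stage 1's tap.
Stage 1's lower leg becomes R2‖(R3+R4) = 585.0 Ω, so V_mid = 8.60 × 585.0/1585 = 3.174 V.
Stage 2 is itself unloaded: V_out = V_mid × R4/(R3+R4) = 3.174 × 120/615.0 = 0.619 V.

V_out ≈ 0.619 V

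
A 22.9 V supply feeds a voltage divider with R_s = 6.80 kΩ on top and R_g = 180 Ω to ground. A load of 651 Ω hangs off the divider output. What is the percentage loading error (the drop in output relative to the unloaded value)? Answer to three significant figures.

The divider's output (Thévenin) resistance is R_s‖R_g = 175.4 Ω.
Fractional drop under load = R_th/(R_th + R_L) = 175.4 / (175.4 + 651) = 0.2122.
So the output falls by 21.2 %.

21.2 %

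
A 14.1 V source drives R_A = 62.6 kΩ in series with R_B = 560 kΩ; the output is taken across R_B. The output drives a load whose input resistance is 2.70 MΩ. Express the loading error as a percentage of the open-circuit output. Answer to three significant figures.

The divider's output (Thévenin) resistance is R_A‖R_B = 56.31 kΩ.
Fractional drop under load = R_th/(R_th + R_L) = 56.31 / (56.31 + 2700) = 0.02043.
So the output falls by 2.04 %.

2.04 %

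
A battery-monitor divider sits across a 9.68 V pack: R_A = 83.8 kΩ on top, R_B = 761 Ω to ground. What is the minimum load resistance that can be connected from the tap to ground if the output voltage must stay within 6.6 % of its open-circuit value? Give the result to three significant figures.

R_L(min) ≈ 10.7 kΩ

Output resistance R_th = R_A‖R_B = (83800 × 761)/84560 = 754.2 Ω.
The fractional drop is R_th/(R_th + R_L); requiring this ≤ 0.0660 gives R_L ≥ R_th(1/0.0660 − 1) = 754.2 × 14.15 = 10.7 kΩ.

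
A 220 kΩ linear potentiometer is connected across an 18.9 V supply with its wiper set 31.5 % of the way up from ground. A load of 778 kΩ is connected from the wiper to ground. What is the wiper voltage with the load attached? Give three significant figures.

V ≈ 5.61 V

The wiper splits the pot into (1−α)R = 150.7 kΩ above and αR = 69.30 kΩ below.
Lower section ‖ load = 63.63 kΩ.
V_wiper = 18.9 × 63.63/(150.7 + 63.63) = 5.61 V.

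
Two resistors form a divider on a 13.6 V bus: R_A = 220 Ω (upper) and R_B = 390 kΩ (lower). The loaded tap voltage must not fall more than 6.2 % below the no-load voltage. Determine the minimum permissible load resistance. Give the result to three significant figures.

Output resistance R_th = R_A‖R_B = (220 × 390000)/390200 = 219.9 Ω.
The fractional drop is R_th/(R_th + R_L); requiring this ≤ 0.0620 gives R_L ≥ R_th(1/0.0620 − 1) = 219.9 × 15.13 = 3.33 kΩ.

R_L(min) ≈ 3.33 kΩ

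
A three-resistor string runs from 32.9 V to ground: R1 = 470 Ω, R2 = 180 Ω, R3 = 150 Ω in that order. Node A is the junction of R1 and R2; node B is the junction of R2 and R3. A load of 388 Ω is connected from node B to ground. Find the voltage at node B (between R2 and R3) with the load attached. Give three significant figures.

At node B, R3 is in parallel with the load: R3‖R_L = 108.2 Ω.
Below node A the resistance is R2 + (R3‖R_L) = 288.2 Ω, so V_A = 32.9 × 288.2/758.2 = 12.51 V.
Then V_B = V_A × (R3‖R_L)/(R2 + R3‖R_L) = 12.51 × 108.2/288.2 = 4.69 V.

V ≈ 4.69 V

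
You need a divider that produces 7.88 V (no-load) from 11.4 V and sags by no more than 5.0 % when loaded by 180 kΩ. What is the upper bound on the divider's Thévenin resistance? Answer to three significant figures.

R_th ≤ 9.47 kΩ

Loading drop = R_th/(R_th + R_L) ≤ 0.0500, so R_th ≤ R_L · ε/(1−ε) = 180 kΩ × 0.0500/0.9500 = 9.47 kΩ.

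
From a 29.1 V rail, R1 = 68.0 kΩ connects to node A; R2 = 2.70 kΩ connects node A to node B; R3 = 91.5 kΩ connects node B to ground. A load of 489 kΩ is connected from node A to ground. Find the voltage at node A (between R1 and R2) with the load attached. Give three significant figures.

V ≈ 15.6 V

Below node A the series string R2+R3 = 94.20 kΩ sits in parallel with the 489 kΩ load: 78.98 kΩ.
V_A = 29.1 × 78.98/(68.0 + 78.98) = 15.6 V.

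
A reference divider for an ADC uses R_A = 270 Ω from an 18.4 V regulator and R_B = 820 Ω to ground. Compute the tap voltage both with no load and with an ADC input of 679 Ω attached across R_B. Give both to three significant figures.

Unloaded: 13.8 V; loaded: 10.7 V

Open-circuit: V = 18.4 × 820/(270 + 820) = 13.8 V.
With the load, R_B becomes R_B‖R_L = 371.4 Ω, so V = 18.4 × 371.4/641.4 = 10.7 V.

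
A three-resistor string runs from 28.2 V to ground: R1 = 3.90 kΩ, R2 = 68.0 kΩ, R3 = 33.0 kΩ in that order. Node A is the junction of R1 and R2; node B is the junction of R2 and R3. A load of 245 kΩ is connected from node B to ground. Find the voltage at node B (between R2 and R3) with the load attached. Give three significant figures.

At node B, R3 is in parallel with the load: R3‖R_L = 29.08 kΩ.
Below node A the resistance is R2 + (R3‖R_L) = 97.08 kΩ, so V_A = 28.2 × 97.08/101.0 = 27.11 V.
Then V_B = V_A × (R3‖R_L)/(R2 + R3‖R_L) = 27.11 × 29.08/97.08 = 8.12 V.

V ≈ 8.12 V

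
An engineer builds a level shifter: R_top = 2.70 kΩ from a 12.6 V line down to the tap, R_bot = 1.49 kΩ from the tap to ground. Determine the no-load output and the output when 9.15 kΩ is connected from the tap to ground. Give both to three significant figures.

Open-circuit: V = 12.6 × 1.49/(2.70 + 1.49) = 4.48 V.
With the load, R_bot becomes R_bot‖R_L = 1.281 kΩ, so V = 12.6 × 1.281/3.981 = 4.06 V.

Unloaded: 4.48 V; loaded: 4.06 V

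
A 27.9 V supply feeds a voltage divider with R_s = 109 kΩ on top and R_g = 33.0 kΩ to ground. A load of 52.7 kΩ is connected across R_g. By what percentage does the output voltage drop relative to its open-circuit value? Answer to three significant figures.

Unloaded V = 27.9 × 33.0/142.0 = 6.484 V.
Loaded: R_g‖R_L = 20.29 kΩ, giving V = 27.9 × 20.29/129.3 = 4.379 V.
Drop = (6.484 − 4.379) / 6.484 = 32.5 %.

32.5 %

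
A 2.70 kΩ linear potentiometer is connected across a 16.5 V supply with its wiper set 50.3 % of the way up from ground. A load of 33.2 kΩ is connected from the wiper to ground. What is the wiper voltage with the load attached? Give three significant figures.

V ≈ 8.13 V

The wiper splits the pot into (1−α)R = 1.342 kΩ above and αR = 1.358 kΩ below.
Lower section ‖ load = 1.305 kΩ.
V_wiper = 16.5 × 1.305/(1.342 + 1.305) = 8.13 V.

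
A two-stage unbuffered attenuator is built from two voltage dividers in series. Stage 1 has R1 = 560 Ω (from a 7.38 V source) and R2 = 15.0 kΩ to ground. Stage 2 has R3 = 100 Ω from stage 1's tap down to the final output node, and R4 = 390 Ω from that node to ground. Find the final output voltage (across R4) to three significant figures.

V_out ≈ 2.69 V

Stage 2 presents R3+R4 = 490.0 Ω as a load on stage 1's tap.
Stage 1's lower leg becomes R2‖(R3+R4) = 474.5 Ω, so V_mid = 7.38 × 474.5/1034 = 3.385 V.
Stage 2 is itself unloaded: V_out = V_mid × R4/(R3+R4) = 3.385 × 390/490.0 = 2.69 V.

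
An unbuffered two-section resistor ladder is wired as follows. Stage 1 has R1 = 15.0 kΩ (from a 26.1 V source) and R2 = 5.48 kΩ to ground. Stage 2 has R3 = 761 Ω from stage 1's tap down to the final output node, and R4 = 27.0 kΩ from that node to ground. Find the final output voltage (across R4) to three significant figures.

Stage 2 presents R3+R4 = 27760 Ω as a load on stage 1's tap.
Stage 1's lower leg becomes R2‖(R3+R4) = 4577 Ω, so V_mid = 26.1 × 4577/19580 = 6.102 V.
Stage 2 is itself unloaded: V_out = V_mid × R4/(R3+R4) = 6.102 × 27000/27760 = 5.93 V.

V_out ≈ 5.93 V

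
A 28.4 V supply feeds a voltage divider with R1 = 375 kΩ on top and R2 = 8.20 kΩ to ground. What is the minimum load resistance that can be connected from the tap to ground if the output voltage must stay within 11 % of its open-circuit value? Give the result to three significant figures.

Output resistance R_th = R1‖R2 = (375 × 8.20)/383.2 = 8.025 kΩ.
The fractional drop is R_th/(R_th + R_L); requiring this ≤ 0.110 gives R_L ≥ R_th(1/0.110 − 1) = 8.025 × 8.091 = 64.9 kΩ.

R_L(min) ≈ 64.9 kΩ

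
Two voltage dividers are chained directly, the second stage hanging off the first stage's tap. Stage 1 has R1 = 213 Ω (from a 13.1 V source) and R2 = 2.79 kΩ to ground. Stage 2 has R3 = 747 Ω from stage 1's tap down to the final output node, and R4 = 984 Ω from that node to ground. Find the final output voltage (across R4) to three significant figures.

V_out ≈ 6.21 V

Stage 2 presents R3+R4 = 1731 Ω as a load on stage 1's tap.
Stage 1's lower leg becomes R2‖(R3+R4) = 1068 Ω, so V_mid = 13.1 × 1068/1281 = 10.92 V.
Stage 2 is itself unloaded: V_out = V_mid × R4/(R3+R4) = 10.92 × 984/1731 = 6.21 V.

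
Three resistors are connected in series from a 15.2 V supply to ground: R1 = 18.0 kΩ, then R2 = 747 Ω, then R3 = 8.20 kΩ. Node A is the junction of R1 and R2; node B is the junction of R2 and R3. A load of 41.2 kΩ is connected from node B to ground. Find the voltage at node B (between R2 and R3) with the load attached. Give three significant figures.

At node B, R3 is in parallel with the load: R3‖R_L = 6839 Ω.
Below node A the resistance is R2 + (R3‖R_L) = 7586 Ω, so V_A = 15.2 × 7586/25590 = 4.507 V.
Then V_B = V_A × (R3‖R_L)/(R2 + R3‖R_L) = 4.507 × 6839/7586 = 4.06 V.

V ≈ 4.06 V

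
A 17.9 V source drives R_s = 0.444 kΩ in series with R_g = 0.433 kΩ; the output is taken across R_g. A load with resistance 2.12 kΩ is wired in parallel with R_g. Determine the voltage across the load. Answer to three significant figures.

The load sits in parallel with R_g: R_g‖R_L = (433 × 2120) / (433 + 2120) = 359.6 Ω.
V_out = 17.9 × 359.6 / (444 + 359.6) = 17.9 × 359.6/803.6 = 8.01 V.

V_out ≈ 8.01 V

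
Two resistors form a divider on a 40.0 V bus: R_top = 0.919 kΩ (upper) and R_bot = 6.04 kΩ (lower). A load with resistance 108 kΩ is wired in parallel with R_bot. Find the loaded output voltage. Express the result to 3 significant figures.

The load sits in parallel with R_bot: R_bot‖R_L = (6040 × 108000) / (6040 + 108000) = 5720 Ω.
V_out = 40.0 × 5720 / (919 + 5720) = 40.0 × 5720/6639 = 34.5 V.

V_out ≈ 34.5 V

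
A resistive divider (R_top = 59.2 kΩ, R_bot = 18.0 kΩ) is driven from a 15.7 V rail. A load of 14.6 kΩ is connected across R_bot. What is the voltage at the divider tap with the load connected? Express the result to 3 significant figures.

The load sits in parallel with R_bot: R_bot‖R_L = (18.0 × 14.6) / (18.0 + 14.6) = 8.061 kΩ.
V_out = 15.7 × 8.061 / (59.2 + 8.061) = 15.7 × 8.061/67.26 = 1.88 V.

V_out ≈ 1.88 V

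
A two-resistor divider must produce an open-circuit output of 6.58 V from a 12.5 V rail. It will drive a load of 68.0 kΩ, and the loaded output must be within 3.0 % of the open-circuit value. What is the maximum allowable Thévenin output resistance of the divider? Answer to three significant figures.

Loading drop = R_th/(R_th + R_L) ≤ 0.0300, so R_th ≤ R_L · ε/(1−ε) = 68.0 kΩ × 0.0300/0.9700 = 2.10 kΩ.
(Any R1, R2 with R2/(R1+R2) = 0.526 and R1‖R2 ≤ 2.10 kΩ will meet the spec.)

R_th ≤ 2.10 kΩ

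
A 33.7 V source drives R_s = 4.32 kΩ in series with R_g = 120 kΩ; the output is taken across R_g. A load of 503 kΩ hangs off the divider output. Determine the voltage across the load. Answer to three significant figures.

V_out ≈ 32.3 V

The load sits in parallel with R_g: R_g‖R_L = (120 × 503) / (120 + 503) = 96.89 kΩ.
V_out = 33.7 × 96.89 / (4.32 + 96.89) = 33.7 × 96.89/101.2 = 32.3 V.
(Unloaded it would have been 32.5 V.)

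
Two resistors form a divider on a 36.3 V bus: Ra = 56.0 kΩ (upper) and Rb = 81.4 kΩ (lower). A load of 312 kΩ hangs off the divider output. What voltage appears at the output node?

The load sits in parallel with Rb: Rb‖R_L = (81.4 × 312) / (81.4 + 312) = 64.56 kΩ.
V_out = 36.3 × 64.56 / (56.0 + 64.56) = 36.3 × 64.56/120.6 = 19.4 V.

V_out ≈ 19.4 V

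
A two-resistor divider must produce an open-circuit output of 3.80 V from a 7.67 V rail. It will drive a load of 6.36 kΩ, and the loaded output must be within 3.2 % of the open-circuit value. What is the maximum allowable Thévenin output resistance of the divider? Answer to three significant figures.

Loading drop = R_th/(R_th + R_L) ≤ 0.0320, so R_th ≤ R_L · ε/(1−ε) = 6.36 kΩ × 0.0320/0.9680 = 210 Ω.
(Any R1, R2 with R2/(R1+R2) = 0.495 and R1‖R2 ≤ 210 Ω will meet the spec.)

R_th ≤ 210 Ω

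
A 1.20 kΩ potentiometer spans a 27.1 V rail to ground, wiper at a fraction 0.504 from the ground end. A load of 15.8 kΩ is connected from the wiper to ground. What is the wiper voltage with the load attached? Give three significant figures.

V ≈ 13.4 V

The wiper splits the pot into (1−α)R = 595.2 Ω above and αR = 604.8 Ω below.
Lower section ‖ load = 582.5 Ω.
V_wiper = 27.1 × 582.5/(595.2 + 582.5) = 13.4 V.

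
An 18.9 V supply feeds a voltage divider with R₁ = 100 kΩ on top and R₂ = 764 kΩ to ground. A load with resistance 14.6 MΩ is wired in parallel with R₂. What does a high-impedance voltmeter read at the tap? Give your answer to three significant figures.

V_out ≈ 16.6 V

The load sits in parallel with R₂: R₂‖R_L = (764 × 14600) / (764 + 14600) = 726.0 kΩ.
V_out = 18.9 × 726.0 / (100 + 726.0) = 18.9 × 726.0/826.0 = 16.6 V.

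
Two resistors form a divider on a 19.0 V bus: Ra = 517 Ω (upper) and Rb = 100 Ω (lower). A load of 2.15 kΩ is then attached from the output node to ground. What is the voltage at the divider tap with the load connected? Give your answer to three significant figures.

V_out ≈ 2.96 V

The load sits in parallel with Rb: Rb‖R_L = (100 × 2150) / (100 + 2150) = 95.56 Ω.
V_out = 19.0 × 95.56 / (517 + 95.56) = 19.0 × 95.56/612.6 = 2.96 V.
(Unloaded it would have been 3.08 V.)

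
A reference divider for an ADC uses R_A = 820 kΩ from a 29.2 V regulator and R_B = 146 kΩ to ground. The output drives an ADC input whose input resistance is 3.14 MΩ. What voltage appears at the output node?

V_out ≈ 4.25 V

The load sits in parallel with R_B: R_B‖R_L = (146 × 3140) / (146 + 3140) = 139.5 kΩ.
V_out = 29.2 × 139.5 / (820 + 139.5) = 29.2 × 139.5/959.5 = 4.25 V.
(Unloaded it would have been 4.41 V.)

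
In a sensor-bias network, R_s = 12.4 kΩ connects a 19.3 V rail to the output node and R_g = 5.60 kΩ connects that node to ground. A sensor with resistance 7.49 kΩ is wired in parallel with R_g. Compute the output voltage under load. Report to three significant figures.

V_out ≈ 3.96 V

The load sits in parallel with R_g: R_g‖R_L = (5.60 × 7.49) / (5.60 + 7.49) = 3.204 kΩ.
V_out = 19.3 × 3.204 / (12.4 + 3.204) = 19.3 × 3.204/15.60 = 3.96 V.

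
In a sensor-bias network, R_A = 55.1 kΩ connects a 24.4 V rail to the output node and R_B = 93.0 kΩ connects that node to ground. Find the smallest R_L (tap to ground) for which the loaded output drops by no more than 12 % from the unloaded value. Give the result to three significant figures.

R_L(min) ≈ 254 kΩ

Output resistance R_th = R_A‖R_B = (55.1 × 93.0)/148.1 = 34.60 kΩ.
The fractional drop is R_th/(R_th + R_L); requiring this ≤ 0.120 gives R_L ≥ R_th(1/0.120 − 1) = 34.60 × 7.333 = 254 kΩ.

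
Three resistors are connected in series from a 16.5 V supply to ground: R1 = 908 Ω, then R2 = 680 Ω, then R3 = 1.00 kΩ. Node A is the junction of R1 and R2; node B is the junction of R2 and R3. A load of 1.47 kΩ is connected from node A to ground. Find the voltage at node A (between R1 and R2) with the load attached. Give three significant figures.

Below node A the series string R2+R3 = 1680 Ω sits in parallel with the 1470 Ω load: 784.0 Ω.
V_A = 16.5 × 784.0/(908 + 784.0) = 7.65 V.

V ≈ 7.65 V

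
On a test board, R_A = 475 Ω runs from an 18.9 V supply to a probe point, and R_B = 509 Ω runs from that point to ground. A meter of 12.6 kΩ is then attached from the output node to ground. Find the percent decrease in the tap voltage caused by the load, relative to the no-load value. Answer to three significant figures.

1.91 %

The divider's output (Thévenin) resistance is R_A‖R_B = 245.7 Ω.
Fractional drop under load = R_th/(R_th + R_L) = 245.7 / (245.7 + 12600) = 0.01913.
So the output falls by 1.91 %.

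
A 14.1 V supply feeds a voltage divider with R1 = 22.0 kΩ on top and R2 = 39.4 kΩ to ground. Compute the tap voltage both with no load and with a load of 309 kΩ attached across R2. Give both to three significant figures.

Open-circuit: V = 14.1 × 39.4/(22.0 + 39.4) = 9.05 V.
With the load, R2 becomes R2‖R_L = 34.94 kΩ, so V = 14.1 × 34.94/56.94 = 8.65 V.

Unloaded: 9.05 V; loaded: 8.65 V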